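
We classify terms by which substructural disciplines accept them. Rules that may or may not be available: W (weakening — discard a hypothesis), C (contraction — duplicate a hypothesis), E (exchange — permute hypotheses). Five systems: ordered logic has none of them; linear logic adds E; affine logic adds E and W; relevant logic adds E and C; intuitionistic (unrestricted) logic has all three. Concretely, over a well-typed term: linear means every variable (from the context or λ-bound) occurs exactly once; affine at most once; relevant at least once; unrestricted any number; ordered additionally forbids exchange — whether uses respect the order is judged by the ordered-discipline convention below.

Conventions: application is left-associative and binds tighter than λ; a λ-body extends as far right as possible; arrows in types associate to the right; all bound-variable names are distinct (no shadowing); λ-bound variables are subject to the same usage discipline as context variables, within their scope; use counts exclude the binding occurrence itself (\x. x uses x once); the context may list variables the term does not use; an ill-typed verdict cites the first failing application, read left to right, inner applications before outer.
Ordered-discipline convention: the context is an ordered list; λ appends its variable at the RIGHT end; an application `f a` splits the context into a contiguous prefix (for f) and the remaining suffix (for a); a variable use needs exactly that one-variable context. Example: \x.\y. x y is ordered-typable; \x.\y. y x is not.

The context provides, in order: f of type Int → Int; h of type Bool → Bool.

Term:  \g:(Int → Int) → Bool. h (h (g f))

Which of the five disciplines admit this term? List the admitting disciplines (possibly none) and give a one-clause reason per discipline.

accepted by: relevant, unrestricted
usage: f=1, h=2, g (bound)=1
use order (left to right): h, h, g, f
typing: well-typed at ((Int → Int) → Bool) → Bool
ordered ✗ (needs contraction — h ×2)
linear ✗ (needs contraction — h ×2)
affine ✗ (needs contraction — h ×2)
relevant ✓ (f, h, g: all used, weakening unneeded)
unrestricted ✓ (well-typed at ((Int → Int) → Bool) → Bool; no restrictions here)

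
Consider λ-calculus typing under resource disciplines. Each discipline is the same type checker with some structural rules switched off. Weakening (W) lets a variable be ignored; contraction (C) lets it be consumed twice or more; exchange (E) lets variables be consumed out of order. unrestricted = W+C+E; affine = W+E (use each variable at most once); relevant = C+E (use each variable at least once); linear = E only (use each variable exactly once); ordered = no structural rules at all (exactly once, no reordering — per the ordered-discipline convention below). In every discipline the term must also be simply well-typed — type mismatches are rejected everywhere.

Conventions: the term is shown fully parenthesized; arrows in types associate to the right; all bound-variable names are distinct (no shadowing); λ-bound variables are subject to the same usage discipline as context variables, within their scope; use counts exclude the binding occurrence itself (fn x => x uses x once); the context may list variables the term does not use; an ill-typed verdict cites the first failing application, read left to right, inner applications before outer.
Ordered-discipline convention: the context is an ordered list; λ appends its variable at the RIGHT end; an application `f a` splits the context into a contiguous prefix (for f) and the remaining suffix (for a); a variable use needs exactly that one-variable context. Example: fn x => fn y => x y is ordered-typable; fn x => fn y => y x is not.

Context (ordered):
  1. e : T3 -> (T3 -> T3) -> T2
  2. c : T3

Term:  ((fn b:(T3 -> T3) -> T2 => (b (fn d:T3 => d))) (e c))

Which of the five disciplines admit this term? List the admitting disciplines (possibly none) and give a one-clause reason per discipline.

accepted by: ordered, linear, affine, relevant, unrestricted
variable uses: e: 1, c: 1, b (λ-bound): 1, d (λ-bound): 1
uses in reading order: b, d, e, c
typing: well-typed at T2
ordered: ✓ — one use each (e, c, b, d); ordered split holds
linear: ✓ — each of e, c, b, d used exactly once
affine: ✓ — no duplicate uses among e, c, b, d
relevant: ✓ — at least one use each (e, c, b, d)
unrestricted: ✓ — well-typed at T2; no restrictions here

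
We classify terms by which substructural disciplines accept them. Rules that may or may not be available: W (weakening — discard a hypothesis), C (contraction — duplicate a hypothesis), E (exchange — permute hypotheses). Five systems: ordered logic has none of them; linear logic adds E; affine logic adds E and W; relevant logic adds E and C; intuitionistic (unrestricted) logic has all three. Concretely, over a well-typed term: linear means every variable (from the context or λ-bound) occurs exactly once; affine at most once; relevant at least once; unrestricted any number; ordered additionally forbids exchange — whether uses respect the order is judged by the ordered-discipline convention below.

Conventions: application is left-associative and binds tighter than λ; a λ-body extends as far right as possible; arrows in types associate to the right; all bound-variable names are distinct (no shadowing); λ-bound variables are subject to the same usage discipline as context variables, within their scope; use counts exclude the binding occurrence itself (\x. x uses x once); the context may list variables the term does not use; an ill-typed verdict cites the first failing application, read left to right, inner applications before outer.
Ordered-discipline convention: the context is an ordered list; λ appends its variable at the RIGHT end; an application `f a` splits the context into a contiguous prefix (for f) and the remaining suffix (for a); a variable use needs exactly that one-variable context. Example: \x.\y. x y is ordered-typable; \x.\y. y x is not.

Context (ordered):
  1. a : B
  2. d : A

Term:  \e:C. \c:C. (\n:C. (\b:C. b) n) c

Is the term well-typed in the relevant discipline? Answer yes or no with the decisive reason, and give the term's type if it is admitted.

no — a, d, e left unused
usage: a ×0, d ×0, e (λ-bound) ×0, c (λ-bound) ×1, n (λ-bound) ×1, b (λ-bound) ×1
use order (left to right): b, n, c
typing: the term checks, with type C → C → C
all disciplines: ordered ✗ · linear ✗ · affine ✓ · relevant ✗ · unrestricted ✓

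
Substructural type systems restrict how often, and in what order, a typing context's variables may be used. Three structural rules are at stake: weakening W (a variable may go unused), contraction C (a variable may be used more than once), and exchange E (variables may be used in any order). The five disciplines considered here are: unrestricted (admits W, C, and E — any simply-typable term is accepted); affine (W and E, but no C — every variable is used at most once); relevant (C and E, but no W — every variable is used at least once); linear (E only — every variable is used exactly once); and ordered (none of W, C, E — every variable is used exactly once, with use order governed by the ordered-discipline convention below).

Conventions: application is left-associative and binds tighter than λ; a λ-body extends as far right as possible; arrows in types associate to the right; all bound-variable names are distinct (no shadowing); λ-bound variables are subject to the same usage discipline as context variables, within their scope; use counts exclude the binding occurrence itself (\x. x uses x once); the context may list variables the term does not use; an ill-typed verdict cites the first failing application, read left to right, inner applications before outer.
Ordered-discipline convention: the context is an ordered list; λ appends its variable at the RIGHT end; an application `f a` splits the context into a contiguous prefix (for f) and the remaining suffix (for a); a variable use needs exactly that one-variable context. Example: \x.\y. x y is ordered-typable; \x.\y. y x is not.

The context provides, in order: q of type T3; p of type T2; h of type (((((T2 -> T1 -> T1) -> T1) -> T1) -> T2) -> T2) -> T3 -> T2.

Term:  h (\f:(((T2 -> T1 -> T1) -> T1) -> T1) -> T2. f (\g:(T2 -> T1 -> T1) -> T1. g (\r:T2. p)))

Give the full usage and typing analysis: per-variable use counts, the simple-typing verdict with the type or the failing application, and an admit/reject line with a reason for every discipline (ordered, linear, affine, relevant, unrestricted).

counts: q: 0×; p: 1×; h: 1×; f (λ-bound): 1×; g (λ-bound): 1×; r (λ-bound): 0×
uses in reading order: h, f, g, p
typing: ill-typed: an application expects T2 -> T1 -> T1 but receives T2 -> T2
ordered: ✗ — not simply typable
linear: ✗ — fails simple typing
affine: ✗ — a type mismatch blocks all five
relevant: ✗ — the type mismatch rejects it
unrestricted: ✗ — not simply typable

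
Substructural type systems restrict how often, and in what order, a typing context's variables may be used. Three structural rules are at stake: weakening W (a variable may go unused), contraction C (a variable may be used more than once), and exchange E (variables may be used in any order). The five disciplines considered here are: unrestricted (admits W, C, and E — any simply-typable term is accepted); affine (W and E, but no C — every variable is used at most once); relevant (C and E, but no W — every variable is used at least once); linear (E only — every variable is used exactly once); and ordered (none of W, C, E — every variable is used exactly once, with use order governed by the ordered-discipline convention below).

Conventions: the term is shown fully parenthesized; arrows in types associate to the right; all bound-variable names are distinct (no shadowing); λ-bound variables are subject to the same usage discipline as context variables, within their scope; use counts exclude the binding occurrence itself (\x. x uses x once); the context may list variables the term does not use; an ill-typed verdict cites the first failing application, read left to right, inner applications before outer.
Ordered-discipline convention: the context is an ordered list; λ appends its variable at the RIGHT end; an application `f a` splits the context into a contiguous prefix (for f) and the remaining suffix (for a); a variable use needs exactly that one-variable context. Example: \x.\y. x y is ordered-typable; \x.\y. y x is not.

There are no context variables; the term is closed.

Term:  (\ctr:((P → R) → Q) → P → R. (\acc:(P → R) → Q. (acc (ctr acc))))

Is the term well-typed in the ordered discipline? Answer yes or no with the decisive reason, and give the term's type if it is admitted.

no — repeated use of acc ×2
variable uses: ctr (λ-bound): 1; acc (λ-bound): 2
left-to-right use order: acc, ctr, acc
typing: the term checks, with type (((P → R) → Q) → P → R) → ((P → R) → Q) → Q
all disciplines: ordered ✗ · linear ✗ · affine ✗ · relevant ✓ · unrestricted ✓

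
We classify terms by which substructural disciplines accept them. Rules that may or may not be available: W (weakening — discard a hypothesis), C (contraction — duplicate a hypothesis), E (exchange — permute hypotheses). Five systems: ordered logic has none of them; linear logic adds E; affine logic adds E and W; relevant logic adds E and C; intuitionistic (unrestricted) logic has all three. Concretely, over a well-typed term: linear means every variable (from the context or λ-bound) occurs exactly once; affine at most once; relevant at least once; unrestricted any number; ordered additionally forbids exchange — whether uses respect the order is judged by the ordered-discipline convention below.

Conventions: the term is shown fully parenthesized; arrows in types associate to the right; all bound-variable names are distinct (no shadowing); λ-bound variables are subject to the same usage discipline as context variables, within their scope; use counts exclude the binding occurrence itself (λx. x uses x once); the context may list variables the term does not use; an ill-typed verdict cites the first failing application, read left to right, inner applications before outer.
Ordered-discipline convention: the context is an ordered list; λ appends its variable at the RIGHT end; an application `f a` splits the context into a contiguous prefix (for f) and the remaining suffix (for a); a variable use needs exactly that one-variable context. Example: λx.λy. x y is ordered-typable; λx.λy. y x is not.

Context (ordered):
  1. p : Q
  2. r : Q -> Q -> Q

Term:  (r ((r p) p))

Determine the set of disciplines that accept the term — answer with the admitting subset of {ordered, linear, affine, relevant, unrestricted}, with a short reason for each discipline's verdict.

accepted by: relevant, unrestricted
variable uses: p: 2; r: 2
left-to-right use order: r, r, p, p
typing: well-typed at Q -> Q
ordered: ✗, needs contraction — p ×2, r ×2
linear: ✗, needs contraction — p ×2, r ×2
affine: ✗, needs contraction — p ×2, r ×2
relevant: ✓, every one of p, r appears
unrestricted: ✓, well-typed at Q -> Q; no restrictions here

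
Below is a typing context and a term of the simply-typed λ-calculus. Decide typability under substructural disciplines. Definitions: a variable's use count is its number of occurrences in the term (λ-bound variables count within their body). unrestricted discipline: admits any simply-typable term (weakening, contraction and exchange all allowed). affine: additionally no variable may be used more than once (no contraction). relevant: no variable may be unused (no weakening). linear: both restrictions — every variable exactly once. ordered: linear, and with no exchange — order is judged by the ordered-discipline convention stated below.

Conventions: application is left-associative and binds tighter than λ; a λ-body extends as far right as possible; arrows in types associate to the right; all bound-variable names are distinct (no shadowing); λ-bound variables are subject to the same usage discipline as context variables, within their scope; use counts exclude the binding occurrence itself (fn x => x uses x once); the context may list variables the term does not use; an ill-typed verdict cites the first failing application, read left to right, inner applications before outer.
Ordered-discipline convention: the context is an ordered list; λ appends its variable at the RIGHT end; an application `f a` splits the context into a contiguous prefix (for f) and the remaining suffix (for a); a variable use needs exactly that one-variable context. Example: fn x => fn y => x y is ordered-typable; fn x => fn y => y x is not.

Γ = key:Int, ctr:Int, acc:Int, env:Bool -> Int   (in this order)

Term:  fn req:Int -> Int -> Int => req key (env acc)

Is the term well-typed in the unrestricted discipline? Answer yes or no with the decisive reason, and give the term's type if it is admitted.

no — a type mismatch blocks all five
counts: key=1; ctr=0; acc=1; env=1; req (bound)=1
use order (left to right): req, key, env, acc
typing: ill-typed: an argument Int mismatches the expected Bool
all disciplines: ordered ✗; linear ✗; affine ✗; relevant ✗; unrestricted ✗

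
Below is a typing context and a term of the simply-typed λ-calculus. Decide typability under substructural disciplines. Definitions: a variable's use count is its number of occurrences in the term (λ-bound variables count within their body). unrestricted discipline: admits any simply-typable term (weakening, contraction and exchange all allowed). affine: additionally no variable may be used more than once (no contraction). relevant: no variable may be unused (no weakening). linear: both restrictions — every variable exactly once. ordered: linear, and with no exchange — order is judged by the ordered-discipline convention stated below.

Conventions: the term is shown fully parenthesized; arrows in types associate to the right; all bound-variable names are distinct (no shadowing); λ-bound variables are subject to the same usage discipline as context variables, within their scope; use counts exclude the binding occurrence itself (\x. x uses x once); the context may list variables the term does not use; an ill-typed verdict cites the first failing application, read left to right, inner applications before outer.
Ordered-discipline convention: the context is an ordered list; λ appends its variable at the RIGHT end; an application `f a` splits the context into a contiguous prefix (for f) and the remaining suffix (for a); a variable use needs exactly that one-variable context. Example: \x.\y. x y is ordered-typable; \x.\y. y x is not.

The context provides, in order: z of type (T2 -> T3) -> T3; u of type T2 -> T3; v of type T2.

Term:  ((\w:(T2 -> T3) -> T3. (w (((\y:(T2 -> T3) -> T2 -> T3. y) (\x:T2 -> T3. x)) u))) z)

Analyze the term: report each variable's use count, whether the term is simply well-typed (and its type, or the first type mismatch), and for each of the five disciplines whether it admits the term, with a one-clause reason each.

variable uses: z: 1; u: 1; v: 0; w [bound]: 1; y [bound]: 1; x [bound]: 1
uses in reading order: w, y, x, u, z
typing: well-typed — term : T3
ordered ✗ (v left unused)
linear ✗ (v left unused)
affine ✓ (at most one use each (z, u, v, w, y, x))
relevant ✗ (v left unused)
unrestricted ✓ (simply typable at T3; W, C, E all held)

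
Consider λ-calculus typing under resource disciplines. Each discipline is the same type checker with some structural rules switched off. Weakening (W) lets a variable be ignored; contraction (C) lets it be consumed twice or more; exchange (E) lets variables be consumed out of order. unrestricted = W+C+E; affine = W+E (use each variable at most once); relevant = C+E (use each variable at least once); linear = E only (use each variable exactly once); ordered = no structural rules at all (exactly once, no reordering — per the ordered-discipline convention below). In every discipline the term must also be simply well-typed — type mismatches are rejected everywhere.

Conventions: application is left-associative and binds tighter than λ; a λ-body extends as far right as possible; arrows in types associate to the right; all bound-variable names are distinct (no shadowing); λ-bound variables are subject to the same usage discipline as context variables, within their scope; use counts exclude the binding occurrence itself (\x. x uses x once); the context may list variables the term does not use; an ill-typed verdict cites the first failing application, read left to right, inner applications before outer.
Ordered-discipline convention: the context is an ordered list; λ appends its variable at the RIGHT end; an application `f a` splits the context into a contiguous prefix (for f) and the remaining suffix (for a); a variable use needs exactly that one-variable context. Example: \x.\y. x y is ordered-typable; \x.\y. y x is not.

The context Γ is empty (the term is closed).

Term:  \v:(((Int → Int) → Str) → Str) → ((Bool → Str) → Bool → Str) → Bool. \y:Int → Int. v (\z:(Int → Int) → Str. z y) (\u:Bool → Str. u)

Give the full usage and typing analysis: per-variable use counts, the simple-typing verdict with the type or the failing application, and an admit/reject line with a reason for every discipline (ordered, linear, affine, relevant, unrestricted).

usage: v (λ-bound)=1, y (λ-bound)=1, z (λ-bound)=1, u (λ-bound)=1
use order (left to right): v, z, y, u
typing: the term checks, with type ((((Int → Int) → Str) → Str) → ((Bool → Str) → Bool → Str) → Bool) → (Int → Int) → Bool
ordered ✗ (no ordered split (uses run v, z, y, u))
linear ✓ (v, y, z, u: one use apiece)
affine ✓ (v, y, z, u: no repeats, contraction unneeded)
relevant ✓ (none of v, y, z, u goes unused)
unrestricted ✓ (typability at ((((Int → Int) → Str) → Str) → ((Bool → Str) → Bool → Str) → Bool) → (Int → Int) → Bool is all that's needed)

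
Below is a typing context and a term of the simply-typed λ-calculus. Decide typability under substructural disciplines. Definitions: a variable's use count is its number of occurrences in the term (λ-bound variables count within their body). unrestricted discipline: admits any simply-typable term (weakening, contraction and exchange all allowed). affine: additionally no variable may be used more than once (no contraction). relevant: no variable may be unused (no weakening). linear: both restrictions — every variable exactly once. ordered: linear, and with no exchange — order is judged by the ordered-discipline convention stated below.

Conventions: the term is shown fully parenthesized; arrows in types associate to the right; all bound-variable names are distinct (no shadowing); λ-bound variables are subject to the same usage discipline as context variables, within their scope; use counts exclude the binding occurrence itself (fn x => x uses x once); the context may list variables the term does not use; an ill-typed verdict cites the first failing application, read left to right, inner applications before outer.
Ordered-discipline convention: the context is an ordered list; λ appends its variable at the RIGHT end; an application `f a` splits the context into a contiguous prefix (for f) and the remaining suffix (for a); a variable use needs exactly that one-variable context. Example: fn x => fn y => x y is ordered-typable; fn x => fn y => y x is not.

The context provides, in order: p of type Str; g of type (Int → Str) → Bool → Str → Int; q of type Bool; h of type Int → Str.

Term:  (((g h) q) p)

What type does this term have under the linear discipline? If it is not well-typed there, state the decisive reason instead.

term : Int
counts: p: 1; g: 1; q: 1; h: 1
uses in reading order: g, h, q, p
typing: ✓ — Int
across the five disciplines: ordered ✗, linear ✓, affine ✓, relevant ✓, unrestricted ✓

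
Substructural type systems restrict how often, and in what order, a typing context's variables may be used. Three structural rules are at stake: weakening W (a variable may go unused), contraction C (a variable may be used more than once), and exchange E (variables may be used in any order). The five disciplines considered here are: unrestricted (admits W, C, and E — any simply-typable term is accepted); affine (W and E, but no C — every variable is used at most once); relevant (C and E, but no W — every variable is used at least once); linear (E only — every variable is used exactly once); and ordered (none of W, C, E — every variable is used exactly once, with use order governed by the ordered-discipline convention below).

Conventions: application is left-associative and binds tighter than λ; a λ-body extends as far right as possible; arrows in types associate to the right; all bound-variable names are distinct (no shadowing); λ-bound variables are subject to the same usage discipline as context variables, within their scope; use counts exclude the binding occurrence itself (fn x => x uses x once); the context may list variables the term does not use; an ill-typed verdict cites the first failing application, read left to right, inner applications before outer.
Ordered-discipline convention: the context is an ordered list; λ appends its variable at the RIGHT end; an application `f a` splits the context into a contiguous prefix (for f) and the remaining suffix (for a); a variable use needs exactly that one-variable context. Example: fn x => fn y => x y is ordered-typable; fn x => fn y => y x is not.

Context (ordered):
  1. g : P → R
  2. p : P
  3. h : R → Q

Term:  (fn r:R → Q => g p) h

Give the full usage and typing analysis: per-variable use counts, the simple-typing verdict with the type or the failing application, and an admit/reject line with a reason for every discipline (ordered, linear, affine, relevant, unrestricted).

variable uses: g ×1; p ×1; h ×1; r (bound) ×0
order of uses: g, p, h
typing: the term checks, with type R
ordered ✗ (r left unused)
linear ✗ (r left unused)
affine ✓ (at most one use each (g, p, h, r))
relevant ✗ (r left unused)
unrestricted ✓ (typability at R is all that's needed)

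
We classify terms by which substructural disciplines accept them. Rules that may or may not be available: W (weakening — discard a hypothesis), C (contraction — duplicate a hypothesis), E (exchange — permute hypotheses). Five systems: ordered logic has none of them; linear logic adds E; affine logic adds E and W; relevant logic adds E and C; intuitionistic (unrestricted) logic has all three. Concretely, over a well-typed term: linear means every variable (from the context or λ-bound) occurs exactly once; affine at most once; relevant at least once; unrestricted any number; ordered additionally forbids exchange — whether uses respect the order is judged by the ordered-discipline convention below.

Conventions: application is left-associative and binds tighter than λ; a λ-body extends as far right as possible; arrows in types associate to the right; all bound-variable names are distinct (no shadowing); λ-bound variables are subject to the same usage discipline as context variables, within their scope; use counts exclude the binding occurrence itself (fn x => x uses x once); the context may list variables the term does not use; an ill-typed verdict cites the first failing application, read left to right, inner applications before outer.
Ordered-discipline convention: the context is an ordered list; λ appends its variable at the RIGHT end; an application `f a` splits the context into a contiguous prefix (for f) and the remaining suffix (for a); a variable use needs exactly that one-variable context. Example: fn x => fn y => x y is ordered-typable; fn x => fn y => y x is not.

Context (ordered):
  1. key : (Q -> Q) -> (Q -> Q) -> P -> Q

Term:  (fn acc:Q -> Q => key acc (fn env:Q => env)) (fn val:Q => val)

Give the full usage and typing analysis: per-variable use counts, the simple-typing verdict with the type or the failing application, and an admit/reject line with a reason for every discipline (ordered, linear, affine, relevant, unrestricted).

counts: key=1, acc [bound]=1, env [bound]=1, val [bound]=1
use order (left to right): key, acc, env, val
typing: well-typed at P -> Q
ordered: ✓, key, acc, env, val: once each, no exchange needed
linear: ✓, single use per variable (key, acc, env, val)
affine: ✓, none of key, acc, env, val used more than once
relevant: ✓, none of key, acc, env, val goes unused
unrestricted: ✓, type-checks (P -> Q) and nothing is barred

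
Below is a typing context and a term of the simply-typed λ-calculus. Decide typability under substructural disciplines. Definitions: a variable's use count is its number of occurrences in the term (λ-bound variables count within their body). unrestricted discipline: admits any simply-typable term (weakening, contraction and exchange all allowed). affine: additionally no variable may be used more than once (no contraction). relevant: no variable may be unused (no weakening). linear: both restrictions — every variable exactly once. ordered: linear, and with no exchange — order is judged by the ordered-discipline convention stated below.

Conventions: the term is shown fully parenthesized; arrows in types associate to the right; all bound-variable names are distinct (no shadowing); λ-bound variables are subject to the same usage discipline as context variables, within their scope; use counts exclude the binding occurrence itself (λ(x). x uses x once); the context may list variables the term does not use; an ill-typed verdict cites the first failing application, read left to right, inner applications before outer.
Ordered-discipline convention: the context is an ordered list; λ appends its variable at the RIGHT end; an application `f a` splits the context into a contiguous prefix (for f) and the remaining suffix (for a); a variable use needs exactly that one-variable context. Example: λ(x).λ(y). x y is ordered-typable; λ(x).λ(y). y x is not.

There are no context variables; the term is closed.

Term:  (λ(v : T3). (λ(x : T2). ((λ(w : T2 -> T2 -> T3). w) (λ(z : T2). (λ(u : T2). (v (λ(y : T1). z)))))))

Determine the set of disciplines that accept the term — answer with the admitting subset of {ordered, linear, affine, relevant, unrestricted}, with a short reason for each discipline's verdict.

admitting disciplines: none
use counts: v (bound) ×1, x (bound) ×0, w (bound) ×1, z (bound) ×1, u (bound) ×0, y (bound) ×0
order of uses: w, v, z
typing: ill-typed: non-function type T3 applied to an argument
ordered ✗ (not simply typable)
linear ✗ (fails simple typing)
affine ✗ (a type mismatch blocks all five)
relevant ✗ (the type mismatch rejects it)
unrestricted ✗ (not simply typable)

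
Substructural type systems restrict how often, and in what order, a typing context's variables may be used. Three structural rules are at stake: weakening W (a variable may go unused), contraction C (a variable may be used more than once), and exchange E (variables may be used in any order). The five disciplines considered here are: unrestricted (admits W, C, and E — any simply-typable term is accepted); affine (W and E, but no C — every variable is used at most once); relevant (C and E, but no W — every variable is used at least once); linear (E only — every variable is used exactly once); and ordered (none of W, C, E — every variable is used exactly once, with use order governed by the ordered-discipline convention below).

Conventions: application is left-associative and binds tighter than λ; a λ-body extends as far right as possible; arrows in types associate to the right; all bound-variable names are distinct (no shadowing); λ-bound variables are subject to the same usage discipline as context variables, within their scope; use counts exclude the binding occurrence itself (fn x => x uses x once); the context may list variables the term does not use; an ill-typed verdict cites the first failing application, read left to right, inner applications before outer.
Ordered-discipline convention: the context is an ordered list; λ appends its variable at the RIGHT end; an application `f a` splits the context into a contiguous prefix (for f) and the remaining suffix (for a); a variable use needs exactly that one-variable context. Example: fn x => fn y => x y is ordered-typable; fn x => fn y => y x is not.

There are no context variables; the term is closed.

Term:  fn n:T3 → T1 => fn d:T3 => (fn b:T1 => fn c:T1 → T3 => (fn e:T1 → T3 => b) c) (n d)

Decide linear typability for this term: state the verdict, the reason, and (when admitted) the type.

no — e never used (weakening)
use counts: n [bound] ×1, d [bound] ×1, b [bound] ×1, c [bound] ×1, e [bound] ×0
order of uses: b, c, n, d
typing: well-typed — term : (T3 → T1) → T3 → (T1 → T3) → T1
per-discipline verdicts: ordered ✗ | linear ✗ | affine ✓ | relevant ✗ | unrestricted ✓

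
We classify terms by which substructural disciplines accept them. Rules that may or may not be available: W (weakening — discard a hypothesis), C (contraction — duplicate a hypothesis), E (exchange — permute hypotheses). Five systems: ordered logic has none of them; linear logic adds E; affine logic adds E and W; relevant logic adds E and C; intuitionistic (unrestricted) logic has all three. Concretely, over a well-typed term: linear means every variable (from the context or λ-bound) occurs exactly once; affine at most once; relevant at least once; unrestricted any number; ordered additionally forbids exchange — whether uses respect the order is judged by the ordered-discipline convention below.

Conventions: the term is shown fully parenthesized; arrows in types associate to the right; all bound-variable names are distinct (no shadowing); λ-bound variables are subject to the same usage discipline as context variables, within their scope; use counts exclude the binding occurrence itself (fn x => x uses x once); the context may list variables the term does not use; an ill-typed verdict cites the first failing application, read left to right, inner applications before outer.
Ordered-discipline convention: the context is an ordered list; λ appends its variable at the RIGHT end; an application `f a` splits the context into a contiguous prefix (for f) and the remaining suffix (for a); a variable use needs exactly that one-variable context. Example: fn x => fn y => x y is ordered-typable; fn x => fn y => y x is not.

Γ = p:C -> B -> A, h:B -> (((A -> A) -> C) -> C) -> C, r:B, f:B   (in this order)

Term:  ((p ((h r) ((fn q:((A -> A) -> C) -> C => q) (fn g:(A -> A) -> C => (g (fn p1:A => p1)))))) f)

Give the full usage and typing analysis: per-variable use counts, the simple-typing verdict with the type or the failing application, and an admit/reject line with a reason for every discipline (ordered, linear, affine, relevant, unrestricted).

usage: p=1; h=1; r=1; f=1; q (λ-bound)=1; g (λ-bound)=1; p1 (λ-bound)=1
left-to-right use order: p, h, r, q, g, p1, f
typing: well-typed — term : A
ordered: ✓, single-use (p, h, r, f, q, g, p1), ordered derivation ok
linear: ✓, exactly-once usage across p, h, r, f, q, g, p1
affine: ✓, at most one use each (p, h, r, f, q, g, p1)
relevant: ✓, at least one use each (p, h, r, f, q, g, p1)
unrestricted: ✓, typability at A is all that's needed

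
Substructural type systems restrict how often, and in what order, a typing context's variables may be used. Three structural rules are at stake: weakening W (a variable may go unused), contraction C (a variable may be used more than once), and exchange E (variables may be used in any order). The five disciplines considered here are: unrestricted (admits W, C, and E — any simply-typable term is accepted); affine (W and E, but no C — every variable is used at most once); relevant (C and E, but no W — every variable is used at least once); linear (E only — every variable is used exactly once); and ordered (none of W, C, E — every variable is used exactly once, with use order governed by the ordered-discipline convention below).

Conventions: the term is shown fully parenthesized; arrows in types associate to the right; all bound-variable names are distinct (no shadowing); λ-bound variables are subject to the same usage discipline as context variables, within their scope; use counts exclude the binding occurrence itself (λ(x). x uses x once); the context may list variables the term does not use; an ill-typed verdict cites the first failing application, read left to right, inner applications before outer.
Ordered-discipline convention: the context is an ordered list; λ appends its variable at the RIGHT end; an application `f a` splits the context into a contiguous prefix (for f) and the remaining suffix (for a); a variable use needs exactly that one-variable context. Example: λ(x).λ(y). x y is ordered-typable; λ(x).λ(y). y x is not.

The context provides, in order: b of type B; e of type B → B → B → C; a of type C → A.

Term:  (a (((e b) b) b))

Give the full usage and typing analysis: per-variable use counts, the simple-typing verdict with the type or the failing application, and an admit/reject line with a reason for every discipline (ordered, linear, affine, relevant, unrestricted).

counts: b: 3×; e: 1×; a: 1×
order of uses: a, e, b, b, b
typing: ✓ — A
ordered: ✗ — repeated use of b ×3
linear: ✗ — repeated use of b ×3
affine: ✗ — repeated use of b ×3
relevant: ✓ — b, e, a: all used, weakening unneeded
unrestricted: ✓ — typability at A is all that's needed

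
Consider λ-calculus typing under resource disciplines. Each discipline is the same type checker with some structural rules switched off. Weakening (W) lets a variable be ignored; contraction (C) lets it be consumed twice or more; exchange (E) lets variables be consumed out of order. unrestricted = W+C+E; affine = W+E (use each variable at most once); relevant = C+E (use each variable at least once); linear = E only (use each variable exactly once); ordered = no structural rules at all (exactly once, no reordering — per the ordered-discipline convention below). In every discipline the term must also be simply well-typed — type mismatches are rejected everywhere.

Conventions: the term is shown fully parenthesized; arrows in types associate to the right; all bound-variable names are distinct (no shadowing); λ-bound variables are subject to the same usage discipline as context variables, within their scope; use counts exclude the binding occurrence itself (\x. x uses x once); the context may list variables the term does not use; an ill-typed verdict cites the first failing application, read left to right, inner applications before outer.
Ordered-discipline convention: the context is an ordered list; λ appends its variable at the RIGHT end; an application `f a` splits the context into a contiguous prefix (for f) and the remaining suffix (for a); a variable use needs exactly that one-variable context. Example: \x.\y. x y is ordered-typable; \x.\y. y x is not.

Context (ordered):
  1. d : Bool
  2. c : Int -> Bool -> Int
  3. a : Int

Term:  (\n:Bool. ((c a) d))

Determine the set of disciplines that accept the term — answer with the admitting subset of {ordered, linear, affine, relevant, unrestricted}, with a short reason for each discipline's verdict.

admitting disciplines: affine, unrestricted
counts: d=1; c=1; a=1; n [bound]=0
left-to-right use order: c, a, d
typing: the term checks, with type Bool -> Int
ordered ✗ (n left unused)
linear ✗ (n left unused)
affine ✓ (none of d, c, a, n used more than once)
relevant ✗ (n left unused)
unrestricted ✓ (simply typable at Bool -> Int; W, C, E all held)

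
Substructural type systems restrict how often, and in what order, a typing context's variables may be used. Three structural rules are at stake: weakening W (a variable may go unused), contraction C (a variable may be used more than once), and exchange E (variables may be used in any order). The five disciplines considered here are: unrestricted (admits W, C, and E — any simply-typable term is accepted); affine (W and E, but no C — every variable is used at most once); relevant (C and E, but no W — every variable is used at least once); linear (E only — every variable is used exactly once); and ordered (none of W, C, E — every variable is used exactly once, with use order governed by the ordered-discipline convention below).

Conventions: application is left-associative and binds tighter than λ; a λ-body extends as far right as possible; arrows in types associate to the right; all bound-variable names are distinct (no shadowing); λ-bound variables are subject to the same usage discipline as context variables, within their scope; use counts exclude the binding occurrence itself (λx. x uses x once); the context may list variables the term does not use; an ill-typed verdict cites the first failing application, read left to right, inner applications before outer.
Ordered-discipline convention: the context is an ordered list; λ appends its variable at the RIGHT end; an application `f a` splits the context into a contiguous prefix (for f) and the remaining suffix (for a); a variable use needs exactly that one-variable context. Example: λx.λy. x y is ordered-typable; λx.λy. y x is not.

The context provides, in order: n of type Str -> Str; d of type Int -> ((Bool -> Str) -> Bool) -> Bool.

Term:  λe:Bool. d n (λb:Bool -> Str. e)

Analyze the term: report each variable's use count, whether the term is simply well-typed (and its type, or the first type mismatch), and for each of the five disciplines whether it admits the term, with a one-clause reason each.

counts: n=1, d=1, e (λ-bound)=1, b (λ-bound)=0
use order (left to right): d, n, e
typing: ill-typed: an argument Str -> Str mismatches the expected Int
ordered: ✗ — a type mismatch blocks all five
linear: ✗ — the type mismatch rejects it
affine: ✗ — not simply typable
relevant: ✗ — fails simple typing
unrestricted: ✗ — a type mismatch blocks all five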